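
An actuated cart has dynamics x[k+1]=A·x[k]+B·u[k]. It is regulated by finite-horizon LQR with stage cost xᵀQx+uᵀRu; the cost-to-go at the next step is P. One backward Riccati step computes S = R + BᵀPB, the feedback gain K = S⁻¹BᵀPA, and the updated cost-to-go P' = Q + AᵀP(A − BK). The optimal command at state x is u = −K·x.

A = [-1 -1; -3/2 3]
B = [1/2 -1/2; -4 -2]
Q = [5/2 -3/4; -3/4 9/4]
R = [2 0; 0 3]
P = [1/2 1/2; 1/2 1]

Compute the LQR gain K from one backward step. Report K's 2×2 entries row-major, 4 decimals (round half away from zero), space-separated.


BᵀP = [-1.7500 -3.7500; -1.2500 -2.2500]
S = R + BᵀPB = [2 0; 0 3] + [14.1250 8.3750; 8.3750 5.1250] = [16.1250 8.3750; 8.3750 8.1250]
BᵀPA = [7.3750 -9.5000; 4.6250 -5.5000]
K = S⁻¹·BᵀPA = [0.3480 -0.5113; 0.2105 -0.1499]
A−BK = [-1.0688 -0.8193; 0.3131 0.6550]
AᵀP(A−BK) = [0.7097 -0.2859; -0.2859 0.8183]
P' = Q + AᵀP(A−BK) = [3.2097 -1.0359; -1.0359 3.0683]
tr(P') = 6.2780

0.3480 -0.5113 0.2105 -0.1499


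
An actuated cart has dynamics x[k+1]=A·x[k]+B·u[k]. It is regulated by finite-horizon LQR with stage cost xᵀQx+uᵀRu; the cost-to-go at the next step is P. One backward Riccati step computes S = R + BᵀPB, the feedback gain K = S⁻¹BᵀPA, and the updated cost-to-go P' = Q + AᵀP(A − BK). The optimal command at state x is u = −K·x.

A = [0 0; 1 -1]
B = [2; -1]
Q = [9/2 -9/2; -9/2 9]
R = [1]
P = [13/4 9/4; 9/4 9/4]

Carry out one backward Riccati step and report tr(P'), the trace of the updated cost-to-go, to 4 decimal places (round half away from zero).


16.6034

BᵀP = [4.2500 2.2500]
S = R + BᵀPB = [1] + [6.2500] = [7.2500]
BᵀPA = [2.2500 -2.2500]
K = S⁻¹·BᵀPA = [0.3103 -0.3103]
A−BK = [-0.6207 0.6207; 1.3103 -1.3103]
AᵀP(A−BK) = [1.5517 -1.5517; -1.5517 1.5517]
P' = Q + AᵀP(A−BK) = [6.0517 -6.0517; -6.0517 10.5517]
tr(P') = 16.6034


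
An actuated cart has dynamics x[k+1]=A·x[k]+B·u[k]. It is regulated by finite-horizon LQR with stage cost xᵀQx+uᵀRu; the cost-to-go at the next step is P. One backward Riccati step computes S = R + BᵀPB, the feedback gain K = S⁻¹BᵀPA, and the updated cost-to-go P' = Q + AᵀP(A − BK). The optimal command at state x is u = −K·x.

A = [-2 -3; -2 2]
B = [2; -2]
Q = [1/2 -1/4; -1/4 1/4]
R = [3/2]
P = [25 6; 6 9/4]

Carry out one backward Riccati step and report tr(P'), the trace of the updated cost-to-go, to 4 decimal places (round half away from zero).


30.4380

BᵀP = [38.0000 7.5000]
S = R + BᵀPB = [3/2] + [61.0000] = [62.5000]
BᵀPA = [-91.0000 -99.0000]
K = S⁻¹·BᵀPA = [-1.4560 -1.5840]
A−BK = [0.9120 0.1680; -4.9120 -1.1680]
AᵀP(A−BK) = [24.5040 8.8560; 8.8560 5.1840]
P' = Q + AᵀP(A−BK) = [25.0040 8.6060; 8.6060 5.4340]
tr(P') = 30.4380


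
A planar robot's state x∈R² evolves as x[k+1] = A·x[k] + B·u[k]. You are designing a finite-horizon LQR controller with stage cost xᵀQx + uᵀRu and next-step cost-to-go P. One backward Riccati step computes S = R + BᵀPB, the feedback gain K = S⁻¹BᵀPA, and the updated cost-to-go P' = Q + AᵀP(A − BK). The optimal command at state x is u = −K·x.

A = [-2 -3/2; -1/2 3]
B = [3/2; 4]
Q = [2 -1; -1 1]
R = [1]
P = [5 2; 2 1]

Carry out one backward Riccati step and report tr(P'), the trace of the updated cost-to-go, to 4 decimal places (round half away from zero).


6.6232

BᵀP = [15.5000 7.0000]
S = R + BᵀPB = [1] + [51.2500] = [52.2500]
BᵀPA = [-34.5000 -2.2500]
K = S⁻¹·BᵀPA = [-0.6603 -0.0431]
A−BK = [-1.0096 -1.4354; 2.1411 3.1722]
AᵀP(A−BK) = [1.4701 1.5144; 1.5144 2.1531]
P' = Q + AᵀP(A−BK) = [3.4701 0.5144; 0.5144 3.1531]
tr(P') = 6.6232


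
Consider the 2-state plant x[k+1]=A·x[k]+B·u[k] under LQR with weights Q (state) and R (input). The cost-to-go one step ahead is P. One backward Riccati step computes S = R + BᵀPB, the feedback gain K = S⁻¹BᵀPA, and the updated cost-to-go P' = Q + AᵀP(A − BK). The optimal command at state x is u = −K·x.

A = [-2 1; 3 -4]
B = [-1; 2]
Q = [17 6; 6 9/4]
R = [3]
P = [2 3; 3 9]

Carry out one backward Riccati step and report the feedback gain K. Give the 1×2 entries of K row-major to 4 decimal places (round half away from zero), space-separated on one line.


BᵀP = [4.0000 15.0000]
S = R + BᵀPB = [3] + [26.0000] = [29.0000]
BᵀPA = [37.0000 -56.0000]
K = S⁻¹·BᵀPA = [1.2759 -1.9310]
A−BK = [-0.7241 -0.9310; 0.4483 -0.1379]
AᵀP(A−BK) = [5.7931 -7.5517; -7.5517 13.8621]
P' = Q + AᵀP(A−BK) = [22.7931 -1.5517; -1.5517 16.1121]
tr(P') = 38.9052

1.2759 -1.9310


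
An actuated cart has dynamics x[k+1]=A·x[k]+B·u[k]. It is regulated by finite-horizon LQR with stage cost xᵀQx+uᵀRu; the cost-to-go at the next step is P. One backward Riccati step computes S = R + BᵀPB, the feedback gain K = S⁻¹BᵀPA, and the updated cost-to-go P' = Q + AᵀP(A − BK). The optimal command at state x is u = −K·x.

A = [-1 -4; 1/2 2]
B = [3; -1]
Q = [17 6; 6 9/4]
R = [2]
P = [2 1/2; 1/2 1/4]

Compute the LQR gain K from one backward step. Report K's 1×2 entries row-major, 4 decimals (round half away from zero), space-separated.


BᵀP = [5.5000 1.2500]
S = R + BᵀPB = [2] + [15.2500] = [17.2500]
BᵀPA = [-4.8750 -19.5000]
K = S⁻¹·BᵀPA = [-0.2826 -1.1304]
A−BK = [-0.1522 -0.6087; 0.2174 0.8696]
AᵀP(A−BK) = [0.1848 0.7391; 0.7391 2.9565]
P' = Q + AᵀP(A−BK) = [17.1848 6.7391; 6.7391 5.2065]
tr(P') = 22.3913

-0.2826 -1.1304


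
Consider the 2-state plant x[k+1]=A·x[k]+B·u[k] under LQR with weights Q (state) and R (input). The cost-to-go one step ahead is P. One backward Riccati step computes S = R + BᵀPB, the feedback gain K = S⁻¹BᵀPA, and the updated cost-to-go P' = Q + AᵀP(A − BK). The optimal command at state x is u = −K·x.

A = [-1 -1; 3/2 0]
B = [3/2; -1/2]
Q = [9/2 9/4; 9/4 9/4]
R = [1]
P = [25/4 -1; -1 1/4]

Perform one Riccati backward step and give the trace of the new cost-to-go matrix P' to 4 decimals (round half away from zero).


BᵀP = [9.8750 -1.6250]
S = R + BᵀPB = [1] + [15.6250] = [16.6250]
BᵀPA = [-12.3125 -9.8750]
K = S⁻¹·BᵀPA = [-0.7406 -0.5940]
A−BK = [0.1109 -0.1090; 1.1297 -0.2970]
AᵀP(A−BK) = [0.6938 0.4366; 0.4366 0.3844]
P' = Q + AᵀP(A−BK) = [5.1938 2.6866; 2.6866 2.6344]
tr(P') = 7.8282

7.8282


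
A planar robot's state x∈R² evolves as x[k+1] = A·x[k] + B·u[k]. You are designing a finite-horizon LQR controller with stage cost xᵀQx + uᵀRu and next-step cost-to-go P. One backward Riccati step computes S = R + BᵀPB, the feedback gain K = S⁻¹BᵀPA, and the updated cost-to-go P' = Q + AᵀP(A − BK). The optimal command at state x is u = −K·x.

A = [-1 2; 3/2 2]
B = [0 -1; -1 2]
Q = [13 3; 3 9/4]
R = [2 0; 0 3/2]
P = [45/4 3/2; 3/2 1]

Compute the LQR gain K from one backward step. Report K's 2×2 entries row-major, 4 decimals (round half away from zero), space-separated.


BᵀP = [-1.5000 -1.0000; -8.2500 0.5000]
S = R + BᵀPB = [2 0; 0 3/2] + [1.0000 -0.5000; -0.5000 9.2500] = [3.0000 -0.5000; -0.5000 10.7500]
BᵀPA = [0.0000 -5.0000; 9.0000 -15.5000]
K = S⁻¹·BᵀPA = [0.1406 -1.9219; 0.8438 -1.5313]
A−BK = [-0.1563 0.4688; -0.0469 3.1406]
AᵀP(A−BK) = [1.4063 -4.2188; -4.2188 27.6563]
P' = Q + AᵀP(A−BK) = [14.4063 -1.2188; -1.2188 29.9063]
tr(P') = 44.3125

0.1406 -1.9219 0.8438 -1.5313


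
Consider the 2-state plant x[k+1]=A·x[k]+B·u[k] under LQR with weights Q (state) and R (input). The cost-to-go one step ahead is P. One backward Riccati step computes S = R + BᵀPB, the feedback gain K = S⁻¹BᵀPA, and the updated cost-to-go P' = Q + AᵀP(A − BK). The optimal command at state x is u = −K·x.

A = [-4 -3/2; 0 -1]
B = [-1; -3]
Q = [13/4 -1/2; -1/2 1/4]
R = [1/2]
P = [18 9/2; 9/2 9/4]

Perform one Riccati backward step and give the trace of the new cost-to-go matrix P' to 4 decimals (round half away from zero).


54.2405

BᵀP = [-31.5000 -11.2500]
S = R + BᵀPB = [1/2] + [65.2500] = [65.7500]
BᵀPA = [126.0000 58.5000]
K = S⁻¹·BᵀPA = [1.9163 0.8897]
A−BK = [-2.0837 -0.6103; 5.7490 1.6692]
AᵀP(A−BK) = [46.5399 13.8935; 13.8935 4.2006]
P' = Q + AᵀP(A−BK) = [49.7899 13.3935; 13.3935 4.4506]
tr(P') = 54.2405


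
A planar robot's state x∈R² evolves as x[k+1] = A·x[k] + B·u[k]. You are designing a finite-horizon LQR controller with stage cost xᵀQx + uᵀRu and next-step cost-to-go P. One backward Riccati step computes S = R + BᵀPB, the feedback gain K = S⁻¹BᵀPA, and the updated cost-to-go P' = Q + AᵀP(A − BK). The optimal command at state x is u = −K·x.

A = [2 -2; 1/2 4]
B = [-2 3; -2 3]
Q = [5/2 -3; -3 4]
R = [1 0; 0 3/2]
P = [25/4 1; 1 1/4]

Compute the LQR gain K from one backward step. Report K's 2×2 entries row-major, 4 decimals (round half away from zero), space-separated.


BᵀP = [-14.5000 -2.5000; 21.7500 3.7500]
S = R + BᵀPB = [1 0; 0 3/2] + [34.0000 -51.0000; -51.0000 76.5000] = [35.0000 -51.0000; -51.0000 78.0000]
BᵀPA = [-30.2500 19.0000; 45.3750 -28.5000]
K = S⁻¹·BᵀPA = [-0.3517 0.2209; 0.3517 -0.2209]
A−BK = [0.2413 -0.8953; -1.2587 5.1047]
AᵀP(A−BK) = [0.4618 -0.7922; -0.7922 2.5058]
P' = Q + AᵀP(A−BK) = [2.9618 -3.7922; -3.7922 6.5058]
tr(P') = 9.4677

-0.3517 0.2209 0.3517 -0.2209


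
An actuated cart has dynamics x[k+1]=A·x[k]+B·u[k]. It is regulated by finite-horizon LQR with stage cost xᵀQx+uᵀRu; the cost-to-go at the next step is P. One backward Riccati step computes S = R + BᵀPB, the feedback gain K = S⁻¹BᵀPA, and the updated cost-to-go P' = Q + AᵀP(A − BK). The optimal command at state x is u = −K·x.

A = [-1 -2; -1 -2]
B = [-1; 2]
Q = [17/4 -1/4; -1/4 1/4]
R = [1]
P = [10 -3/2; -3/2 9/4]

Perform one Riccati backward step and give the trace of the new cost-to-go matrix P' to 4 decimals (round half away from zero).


BᵀP = [-13.0000 6.0000]
S = R + BᵀPB = [1] + [25.0000] = [26.0000]
BᵀPA = [7.0000 14.0000]
K = S⁻¹·BᵀPA = [0.2692 0.5385]
A−BK = [-0.7308 -1.4615; -1.5385 -3.0769]
AᵀP(A−BK) = [7.3654 14.7308; 14.7308 29.4615]
P' = Q + AᵀP(A−BK) = [11.6154 14.4808; 14.4808 29.7115]
tr(P') = 41.3269

41.3269


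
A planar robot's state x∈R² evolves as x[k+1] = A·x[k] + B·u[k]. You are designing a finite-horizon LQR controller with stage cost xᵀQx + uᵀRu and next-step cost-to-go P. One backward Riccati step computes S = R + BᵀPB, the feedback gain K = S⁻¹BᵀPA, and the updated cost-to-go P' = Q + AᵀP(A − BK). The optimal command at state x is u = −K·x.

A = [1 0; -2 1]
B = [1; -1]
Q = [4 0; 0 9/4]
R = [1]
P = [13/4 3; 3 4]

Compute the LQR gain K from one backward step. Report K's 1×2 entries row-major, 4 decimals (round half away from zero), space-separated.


BᵀP = [0.2500 -1.0000]
S = R + BᵀPB = [1] + [1.2500] = [2.2500]
BᵀPA = [2.2500 -1.0000]
K = S⁻¹·BᵀPA = [1.0000 -0.4444]
A−BK = [0.0000 0.4444; -1.0000 0.5556]
AᵀP(A−BK) = [5.0000 -4.0000; -4.0000 3.5556]
P' = Q + AᵀP(A−BK) = [9.0000 -4.0000; -4.0000 5.8056]
tr(P') = 14.8056

1.0000 -0.4444


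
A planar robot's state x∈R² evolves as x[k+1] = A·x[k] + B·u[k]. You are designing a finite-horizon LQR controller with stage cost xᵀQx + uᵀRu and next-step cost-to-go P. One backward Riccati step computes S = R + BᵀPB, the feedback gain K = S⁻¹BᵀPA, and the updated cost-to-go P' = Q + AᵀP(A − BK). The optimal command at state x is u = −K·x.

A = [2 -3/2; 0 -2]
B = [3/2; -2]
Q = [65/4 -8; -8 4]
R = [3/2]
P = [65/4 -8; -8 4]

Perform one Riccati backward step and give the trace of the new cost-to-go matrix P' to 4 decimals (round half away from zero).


21.7818

BᵀP = [40.3750 -20.0000]
S = R + BᵀPB = [3/2] + [100.5625] = [102.0625]
BᵀPA = [80.7500 -20.5625]
K = S⁻¹·BᵀPA = [0.7912 -0.2015]
A−BK = [0.8132 -1.1978; 1.5824 -2.4029]
AᵀP(A−BK) = [1.1121 -0.4813; -0.4813 0.4198]
P' = Q + AᵀP(A−BK) = [17.3621 -8.4813; -8.4813 4.4198]
tr(P') = 21.7818


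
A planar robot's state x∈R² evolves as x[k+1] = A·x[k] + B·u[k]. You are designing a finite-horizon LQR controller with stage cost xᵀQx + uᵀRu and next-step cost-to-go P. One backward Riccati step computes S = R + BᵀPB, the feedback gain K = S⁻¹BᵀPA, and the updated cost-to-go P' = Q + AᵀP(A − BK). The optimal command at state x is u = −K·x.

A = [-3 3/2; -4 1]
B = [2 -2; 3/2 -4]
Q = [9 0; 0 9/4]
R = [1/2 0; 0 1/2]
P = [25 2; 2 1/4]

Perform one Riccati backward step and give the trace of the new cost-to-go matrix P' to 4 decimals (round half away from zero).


BᵀP = [53.0000 4.3750; -58.0000 -5.0000]
S = R + BᵀPB = [1/2 0; 0 1/2] + [112.5625 -123.5000; -123.5000 136.0000] = [113.0625 -123.5000; -123.5000 136.5000]
BᵀPA = [-176.5000 83.8750; 194.0000 -92.0000]
K = S⁻¹·BᵀPA = [-0.7371 0.4809; 0.7544 -0.2389]
A−BK = [-0.0171 0.0604; 0.1231 -0.6769]
AᵀP(A−BK) = [0.5589 -0.2760; -0.2760 0.1864]
P' = Q + AᵀP(A−BK) = [9.5589 -0.2760; -0.2760 2.4364]
tr(P') = 11.9952

11.9952


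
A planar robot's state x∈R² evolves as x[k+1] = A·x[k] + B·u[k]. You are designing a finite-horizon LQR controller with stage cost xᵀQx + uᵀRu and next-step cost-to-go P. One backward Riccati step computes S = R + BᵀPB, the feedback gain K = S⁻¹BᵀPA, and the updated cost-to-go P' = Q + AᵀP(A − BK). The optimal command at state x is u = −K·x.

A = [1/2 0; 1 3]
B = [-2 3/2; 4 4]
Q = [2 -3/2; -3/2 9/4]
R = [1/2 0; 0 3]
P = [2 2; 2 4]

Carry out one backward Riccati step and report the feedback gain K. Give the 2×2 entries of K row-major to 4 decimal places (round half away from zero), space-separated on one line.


BᵀP = [4.0000 12.0000; 11.0000 19.0000]
S = R + BᵀPB = [1/2 0; 0 3] + [40.0000 54.0000; 54.0000 92.5000] = [40.5000 54.0000; 54.0000 95.5000]
BᵀPA = [14.0000 36.0000; 24.5000 57.0000]
K = S⁻¹·BᵀPA = [0.0147 0.3783; 0.2482 0.3830]
A−BK = [0.1571 0.1820; -0.0517 -0.0449]
AᵀP(A−BK) = [0.2125 0.3215; 0.3215 0.5532]
P' = Q + AᵀP(A−BK) = [2.2125 -1.1785; -1.1785 2.8032]
tr(P') = 5.0157

0.0147 0.3783 0.2482 0.3830


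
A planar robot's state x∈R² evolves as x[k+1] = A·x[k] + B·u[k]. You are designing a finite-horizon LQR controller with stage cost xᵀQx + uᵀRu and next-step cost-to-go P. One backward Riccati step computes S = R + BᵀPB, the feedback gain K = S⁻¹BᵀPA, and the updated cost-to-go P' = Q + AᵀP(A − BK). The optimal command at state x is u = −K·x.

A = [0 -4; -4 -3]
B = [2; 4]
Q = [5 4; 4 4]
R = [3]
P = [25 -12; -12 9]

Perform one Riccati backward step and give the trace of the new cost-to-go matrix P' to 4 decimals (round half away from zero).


BᵀP = [2.0000 12.0000]
S = R + BᵀPB = [3] + [52.0000] = [55.0000]
BᵀPA = [-48.0000 -44.0000]
K = S⁻¹·BᵀPA = [-0.8727 -0.8000]
A−BK = [1.7455 -2.4000; -0.5091 0.2000]
AᵀP(A−BK) = [102.1091 -122.4000; -122.4000 157.8000]
P' = Q + AᵀP(A−BK) = [107.1091 -118.4000; -118.4000 161.8000]
tr(P') = 268.9091

268.9091


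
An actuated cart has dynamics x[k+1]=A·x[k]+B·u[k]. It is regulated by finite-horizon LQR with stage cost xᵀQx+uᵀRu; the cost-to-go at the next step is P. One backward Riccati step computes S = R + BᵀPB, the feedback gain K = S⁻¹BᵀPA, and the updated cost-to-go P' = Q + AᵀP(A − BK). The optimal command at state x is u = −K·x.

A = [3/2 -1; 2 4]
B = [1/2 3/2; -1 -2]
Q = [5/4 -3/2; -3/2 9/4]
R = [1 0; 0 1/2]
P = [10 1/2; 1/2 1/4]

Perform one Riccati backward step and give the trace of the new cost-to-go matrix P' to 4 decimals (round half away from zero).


9.8209

BᵀP = [4.5000 0.0000; 14.0000 0.2500]
S = R + BᵀPB = [1 0; 0 1/2] + [2.2500 6.7500; 6.7500 20.5000] = [3.2500 6.7500; 6.7500 21.0000]
BᵀPA = [6.7500 -4.5000; 21.5000 -13.0000]
K = S⁻¹·BᵀPA = [-0.1488 -0.2975; 1.0716 -0.5234]
A−BK = [-0.0331 -0.0661; 3.9945 2.6556]
AᵀP(A−BK) = [4.4642 2.2617; 2.2617 1.8567]
P' = Q + AᵀP(A−BK) = [5.7142 0.7617; 0.7617 4.1067]
tr(P') = 9.8209


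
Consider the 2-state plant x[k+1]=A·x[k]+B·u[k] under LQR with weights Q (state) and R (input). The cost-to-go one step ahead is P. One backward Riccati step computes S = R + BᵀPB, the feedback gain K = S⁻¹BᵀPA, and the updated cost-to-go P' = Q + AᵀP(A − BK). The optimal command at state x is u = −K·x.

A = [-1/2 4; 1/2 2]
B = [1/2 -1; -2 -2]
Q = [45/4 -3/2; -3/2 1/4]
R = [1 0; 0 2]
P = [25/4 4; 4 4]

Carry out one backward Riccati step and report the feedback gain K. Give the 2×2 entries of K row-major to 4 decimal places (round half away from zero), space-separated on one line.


-0.2965 0.7053 0.1523 -2.3081

BᵀP = [-4.8750 -6.0000; -14.2500 -12.0000]
S = R + BᵀPB = [1 0; 0 2] + [9.5625 16.8750; 16.8750 38.2500] = [10.5625 16.8750; 16.8750 40.2500]
BᵀPA = [-0.5625 -31.5000; 1.1250 -81.0000]
K = S⁻¹·BᵀPA = [-0.2965 0.7053; 0.1523 -2.3081]
A−BK = [-0.1995 1.3393; 0.2115 -1.2057]
AᵀP(A−BK) = [0.2244 -1.5067; -1.5067 15.2591]
P' = Q + AᵀP(A−BK) = [11.4744 -3.0067; -3.0067 15.5091]
tr(P') = 26.9835


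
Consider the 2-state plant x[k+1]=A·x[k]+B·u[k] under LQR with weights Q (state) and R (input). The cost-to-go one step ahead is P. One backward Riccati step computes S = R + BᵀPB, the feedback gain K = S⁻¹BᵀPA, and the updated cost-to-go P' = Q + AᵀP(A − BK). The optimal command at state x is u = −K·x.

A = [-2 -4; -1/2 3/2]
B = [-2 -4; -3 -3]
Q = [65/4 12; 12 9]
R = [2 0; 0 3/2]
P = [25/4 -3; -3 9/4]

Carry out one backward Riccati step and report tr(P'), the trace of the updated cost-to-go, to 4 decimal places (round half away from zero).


44.9466

BᵀP = [-3.5000 -0.7500; -16.0000 5.2500]
S = R + BᵀPB = [2 0; 0 3/2] + [9.2500 16.2500; 16.2500 48.2500] = [11.2500 16.2500; 16.2500 49.7500]
BᵀPA = [7.3750 12.8750; 29.3750 71.8750]
K = S⁻¹·BᵀPA = [-0.3736 -1.7841; 0.7125 2.0275]
A−BK = [0.1027 0.5416; 0.5167 2.2300]
AᵀP(A−BK) = [1.3887 4.9132; 4.9132 18.3079]
P' = Q + AᵀP(A−BK) = [17.6387 16.9132; 16.9132 27.3079]
tr(P') = 44.9466


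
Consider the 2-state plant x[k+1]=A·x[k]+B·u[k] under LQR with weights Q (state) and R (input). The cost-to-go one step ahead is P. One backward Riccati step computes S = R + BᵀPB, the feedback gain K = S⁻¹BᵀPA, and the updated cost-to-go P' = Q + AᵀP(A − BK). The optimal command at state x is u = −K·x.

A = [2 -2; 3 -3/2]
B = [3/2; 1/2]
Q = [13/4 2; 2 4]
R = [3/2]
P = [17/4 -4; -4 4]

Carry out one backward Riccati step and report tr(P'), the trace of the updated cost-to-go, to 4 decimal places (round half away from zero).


11.2603

BᵀP = [4.3750 -4.0000]
S = R + BᵀPB = [3/2] + [4.5625] = [6.0625]
BᵀPA = [-3.2500 -2.7500]
K = S⁻¹·BᵀPA = [-0.5361 -0.4536]
A−BK = [2.8041 -1.3196; 3.2680 -1.2732]
AᵀP(A−BK) = [3.2577 -0.4742; -0.4742 0.7526]
P' = Q + AᵀP(A−BK) = [6.5077 1.5258; 1.5258 4.7526]
tr(P') = 11.2603


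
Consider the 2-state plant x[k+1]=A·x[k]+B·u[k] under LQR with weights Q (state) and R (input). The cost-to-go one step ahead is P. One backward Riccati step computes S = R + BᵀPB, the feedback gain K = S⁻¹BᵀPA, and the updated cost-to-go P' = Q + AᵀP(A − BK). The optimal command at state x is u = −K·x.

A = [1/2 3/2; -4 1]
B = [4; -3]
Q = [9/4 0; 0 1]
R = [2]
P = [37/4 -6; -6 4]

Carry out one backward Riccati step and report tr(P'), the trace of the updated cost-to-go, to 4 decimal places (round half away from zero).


4.6947

BᵀP = [55.0000 -36.0000]
S = R + BᵀPB = [2] + [328.0000] = [330.0000]
BᵀPA = [171.5000 46.5000]
K = S⁻¹·BᵀPA = [0.5197 0.1409]
A−BK = [-1.5788 0.9364; -2.4409 1.4227]
AᵀP(A−BK) = [1.1845 -0.2284; -0.2284 0.2602]
P' = Q + AᵀP(A−BK) = [3.4345 -0.2284; -0.2284 1.2602]
tr(P') = 4.6947


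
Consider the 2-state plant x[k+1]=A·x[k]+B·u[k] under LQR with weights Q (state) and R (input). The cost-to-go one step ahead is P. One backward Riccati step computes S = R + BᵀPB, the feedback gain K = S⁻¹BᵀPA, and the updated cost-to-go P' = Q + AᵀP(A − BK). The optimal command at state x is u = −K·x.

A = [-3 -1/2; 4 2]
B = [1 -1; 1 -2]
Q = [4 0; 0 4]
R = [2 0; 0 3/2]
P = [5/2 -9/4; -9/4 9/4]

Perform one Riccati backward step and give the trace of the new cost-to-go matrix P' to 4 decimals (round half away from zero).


BᵀP = [0.2500 0.0000; 2.0000 -2.2500]
S = R + BᵀPB = [2 0; 0 3/2] + [0.2500 -0.2500; -0.2500 2.5000] = [2.2500 -0.2500; -0.2500 4.0000]
BᵀPA = [-0.7500 -0.1250; -15.0000 -5.5000]
K = S⁻¹·BᵀPA = [-0.7552 -0.2098; -3.7972 -1.3881]
A−BK = [-6.0420 -1.6783; -2.8392 -0.5664]
AᵀP(A−BK) = [54.9755 18.7710; 18.7710 6.4642]
P' = Q + AᵀP(A−BK) = [58.9755 18.7710; 18.7710 10.4642]
tr(P') = 69.4397

69.4397


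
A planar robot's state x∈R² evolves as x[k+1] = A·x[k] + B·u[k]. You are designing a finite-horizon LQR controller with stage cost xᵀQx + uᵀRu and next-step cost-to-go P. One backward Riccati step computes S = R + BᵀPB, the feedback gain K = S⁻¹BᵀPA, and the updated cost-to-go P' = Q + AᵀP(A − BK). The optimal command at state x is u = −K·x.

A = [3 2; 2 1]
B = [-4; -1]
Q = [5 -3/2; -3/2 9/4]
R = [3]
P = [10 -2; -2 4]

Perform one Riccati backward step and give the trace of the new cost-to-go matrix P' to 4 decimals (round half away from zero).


16.5083

BᵀP = [-38.0000 4.0000]
S = R + BᵀPB = [3] + [148.0000] = [151.0000]
BᵀPA = [-106.0000 -72.0000]
K = S⁻¹·BᵀPA = [-0.7020 -0.4768]
A−BK = [0.1921 0.0927; 1.2980 0.5232]
AᵀP(A−BK) = [7.5894 3.4570; 3.4570 1.6689]
P' = Q + AᵀP(A−BK) = [12.5894 1.9570; 1.9570 3.9189]
tr(P') = 16.5083


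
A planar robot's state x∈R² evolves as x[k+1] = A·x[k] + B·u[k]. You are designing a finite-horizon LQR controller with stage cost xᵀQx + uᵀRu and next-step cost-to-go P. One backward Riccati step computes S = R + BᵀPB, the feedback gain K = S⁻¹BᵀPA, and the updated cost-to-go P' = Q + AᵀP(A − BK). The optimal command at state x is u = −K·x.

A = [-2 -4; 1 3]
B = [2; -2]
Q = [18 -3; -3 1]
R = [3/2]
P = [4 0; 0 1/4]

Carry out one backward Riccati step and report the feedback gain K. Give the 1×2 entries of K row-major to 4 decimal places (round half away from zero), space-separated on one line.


-0.8919 -1.8108

BᵀP = [8.0000 -0.5000]
S = R + BᵀPB = [3/2] + [17.0000] = [18.5000]
BᵀPA = [-16.5000 -33.5000]
K = S⁻¹·BᵀPA = [-0.8919 -1.8108]
A−BK = [-0.2162 -0.3784; -0.7838 -0.6216]
AᵀP(A−BK) = [1.5338 2.8716; 2.8716 5.5878]
P' = Q + AᵀP(A−BK) = [19.5338 -0.1284; -0.1284 6.5878]
tr(P') = 26.1216


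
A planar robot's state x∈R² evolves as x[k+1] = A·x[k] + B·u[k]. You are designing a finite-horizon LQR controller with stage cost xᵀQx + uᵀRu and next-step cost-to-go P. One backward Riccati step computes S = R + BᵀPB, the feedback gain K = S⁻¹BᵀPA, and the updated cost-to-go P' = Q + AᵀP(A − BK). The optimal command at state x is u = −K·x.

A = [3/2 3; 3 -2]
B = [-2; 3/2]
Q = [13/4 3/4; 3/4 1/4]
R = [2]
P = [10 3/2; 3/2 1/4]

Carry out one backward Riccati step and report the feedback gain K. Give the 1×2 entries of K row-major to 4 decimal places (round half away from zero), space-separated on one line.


BᵀP = [-17.7500 -2.6250]
S = R + BᵀPB = [2] + [31.5625] = [33.5625]
BᵀPA = [-34.5000 -48.0000]
K = S⁻¹·BᵀPA = [-1.0279 -1.4302]
A−BK = [-0.5559 0.1397; 4.5419 0.1453]
AᵀP(A−BK) = [2.7863 3.1592; 3.1592 4.3520]
P' = Q + AᵀP(A−BK) = [6.0363 3.9092; 3.9092 4.6020]
tr(P') = 10.6383

-1.0279 -1.4302


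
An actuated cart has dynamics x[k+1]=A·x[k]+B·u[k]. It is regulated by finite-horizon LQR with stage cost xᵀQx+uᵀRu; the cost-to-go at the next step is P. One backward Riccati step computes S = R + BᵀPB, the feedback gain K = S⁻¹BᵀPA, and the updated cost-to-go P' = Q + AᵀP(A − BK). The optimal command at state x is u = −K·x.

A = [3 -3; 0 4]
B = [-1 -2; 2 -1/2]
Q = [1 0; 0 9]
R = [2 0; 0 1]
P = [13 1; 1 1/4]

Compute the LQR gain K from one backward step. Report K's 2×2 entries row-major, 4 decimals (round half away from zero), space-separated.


BᵀP = [-11.0000 -0.5000; -26.5000 -2.1250]
S = R + BᵀPB = [2 0; 0 1] + [10.0000 22.2500; 22.2500 54.0625] = [12.0000 22.2500; 22.2500 55.0625]
BᵀPA = [-33.0000 31.0000; -79.5000 71.0000]
K = S⁻¹·BᵀPA = [-0.2908 0.7676; -1.3263 0.9793]
A−BK = [0.0566 -0.2739; -0.0815 2.9544]
AᵀP(A−BK) = [1.9623 -1.8174; -1.8174 3.6763]
P' = Q + AᵀP(A−BK) = [2.9623 -1.8174; -1.8174 12.6763]
tr(P') = 15.6386

-0.2908 0.7676 -1.3263 0.9793


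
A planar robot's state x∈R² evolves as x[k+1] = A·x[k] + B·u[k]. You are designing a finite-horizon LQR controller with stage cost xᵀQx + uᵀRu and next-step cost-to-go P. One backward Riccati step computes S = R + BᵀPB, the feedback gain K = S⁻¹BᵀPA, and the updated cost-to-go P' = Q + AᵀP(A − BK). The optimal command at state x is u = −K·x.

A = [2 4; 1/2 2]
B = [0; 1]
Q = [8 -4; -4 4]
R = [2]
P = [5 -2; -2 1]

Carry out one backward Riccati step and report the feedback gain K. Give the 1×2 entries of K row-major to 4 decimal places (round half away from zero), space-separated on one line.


-1.1667 -2.0000

BᵀP = [-2.0000 1.0000]
S = R + BᵀPB = [2] + [1.0000] = [3.0000]
BᵀPA = [-3.5000 -6.0000]
K = S⁻¹·BᵀPA = [-1.1667 -2.0000]
A−BK = [2.0000 4.0000; 1.6667 4.0000]
AᵀP(A−BK) = [12.1667 22.0000; 22.0000 40.0000]
P' = Q + AᵀP(A−BK) = [20.1667 18.0000; 18.0000 44.0000]
tr(P') = 64.1667


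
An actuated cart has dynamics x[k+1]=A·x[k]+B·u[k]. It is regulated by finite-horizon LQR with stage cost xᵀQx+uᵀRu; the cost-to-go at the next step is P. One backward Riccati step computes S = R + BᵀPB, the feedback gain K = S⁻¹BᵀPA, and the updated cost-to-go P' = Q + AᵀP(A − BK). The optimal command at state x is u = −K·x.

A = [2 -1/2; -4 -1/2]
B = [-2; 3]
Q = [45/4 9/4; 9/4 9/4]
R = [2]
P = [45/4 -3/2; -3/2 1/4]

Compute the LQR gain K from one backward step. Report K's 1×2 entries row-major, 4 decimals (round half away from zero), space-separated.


BᵀP = [-27.0000 3.7500]
S = R + BᵀPB = [2] + [65.2500] = [67.2500]
BᵀPA = [-69.0000 11.6250]
K = S⁻¹·BᵀPA = [-1.0260 0.1729]
A−BK = [-0.0520 -0.1543; -0.9219 -1.0186]
AᵀP(A−BK) = [2.2045 -0.3225; -0.3225 0.1155]
P' = Q + AᵀP(A−BK) = [13.4545 1.9275; 1.9275 2.3655]
tr(P') = 15.8199

-1.0260 0.1729


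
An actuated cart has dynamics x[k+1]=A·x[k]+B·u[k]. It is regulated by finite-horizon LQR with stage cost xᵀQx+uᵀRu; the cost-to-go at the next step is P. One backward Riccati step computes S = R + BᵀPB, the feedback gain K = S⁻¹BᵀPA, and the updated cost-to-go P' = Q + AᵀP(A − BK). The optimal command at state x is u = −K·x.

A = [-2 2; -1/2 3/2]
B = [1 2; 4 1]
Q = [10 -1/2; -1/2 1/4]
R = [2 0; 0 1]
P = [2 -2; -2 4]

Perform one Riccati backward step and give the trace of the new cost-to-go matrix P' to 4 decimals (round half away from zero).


BᵀP = [-6.0000 14.0000; 2.0000 0.0000]
S = R + BᵀPB = [2 0; 0 1] + [50.0000 2.0000; 2.0000 4.0000] = [52.0000 2.0000; 2.0000 5.0000]
BᵀPA = [5.0000 9.0000; -4.0000 4.0000]
K = S⁻¹·BᵀPA = [0.1289 0.1445; -0.8516 0.7422]
A−BK = [-0.4258 0.3711; -0.1641 0.1797]
AᵀP(A−BK) = [0.9492 -0.7539; -0.7539 0.7305]
P' = Q + AᵀP(A−BK) = [10.9492 -1.2539; -1.2539 0.9805]
tr(P') = 11.9297

11.9297


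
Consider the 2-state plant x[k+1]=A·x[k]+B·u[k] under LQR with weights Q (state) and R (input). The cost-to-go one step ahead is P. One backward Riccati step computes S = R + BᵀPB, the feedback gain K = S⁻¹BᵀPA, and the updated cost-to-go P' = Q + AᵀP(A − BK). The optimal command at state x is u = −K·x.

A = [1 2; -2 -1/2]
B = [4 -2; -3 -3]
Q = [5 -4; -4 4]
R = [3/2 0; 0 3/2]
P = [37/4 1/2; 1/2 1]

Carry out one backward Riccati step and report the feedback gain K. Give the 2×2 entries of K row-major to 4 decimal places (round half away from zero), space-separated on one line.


BᵀP = [35.5000 -1.0000; -20.0000 -4.0000]
S = R + BᵀPB = [3/2 0; 0 3/2] + [145.0000 -68.0000; -68.0000 52.0000] = [146.5000 -68.0000; -68.0000 53.5000]
BᵀPA = [37.5000 71.5000; -12.0000 -38.0000]
K = S⁻¹·BᵀPA = [0.3704 0.3862; 0.2464 -0.2194]
A−BK = [0.0114 0.0163; -0.1496 0.0006]
AᵀP(A−BK) = [0.3187 0.1339; 0.1339 0.2984]
P' = Q + AᵀP(A−BK) = [5.3187 -3.8661; -3.8661 4.2984]
tr(P') = 9.6172

0.3704 0.3862 0.2464 -0.2194


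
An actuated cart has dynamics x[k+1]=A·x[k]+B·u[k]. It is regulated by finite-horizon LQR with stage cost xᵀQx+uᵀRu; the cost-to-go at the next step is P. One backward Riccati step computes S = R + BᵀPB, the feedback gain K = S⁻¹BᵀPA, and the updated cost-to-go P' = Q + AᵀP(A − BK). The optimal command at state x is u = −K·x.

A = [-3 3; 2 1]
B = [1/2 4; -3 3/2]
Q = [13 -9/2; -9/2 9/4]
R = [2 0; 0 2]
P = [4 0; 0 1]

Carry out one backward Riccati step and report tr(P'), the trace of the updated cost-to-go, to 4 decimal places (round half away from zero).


18.7133

BᵀP = [2.0000 -3.0000; 16.0000 1.5000]
S = R + BᵀPB = [2 0; 0 2] + [10.0000 3.5000; 3.5000 66.2500] = [12.0000 3.5000; 3.5000 68.2500]
BᵀPA = [-12.0000 3.0000; -45.0000 49.5000]
K = S⁻¹·BᵀPA = [-0.8200 0.0390; -0.6173 0.7233]
A−BK = [-0.1209 0.0874; 0.4661 0.0322]
AᵀP(A−BK) = [2.3824 -0.9842; -0.9842 1.0809]
P' = Q + AᵀP(A−BK) = [15.3824 -5.4842; -5.4842 3.3309]
tr(P') = 18.7133


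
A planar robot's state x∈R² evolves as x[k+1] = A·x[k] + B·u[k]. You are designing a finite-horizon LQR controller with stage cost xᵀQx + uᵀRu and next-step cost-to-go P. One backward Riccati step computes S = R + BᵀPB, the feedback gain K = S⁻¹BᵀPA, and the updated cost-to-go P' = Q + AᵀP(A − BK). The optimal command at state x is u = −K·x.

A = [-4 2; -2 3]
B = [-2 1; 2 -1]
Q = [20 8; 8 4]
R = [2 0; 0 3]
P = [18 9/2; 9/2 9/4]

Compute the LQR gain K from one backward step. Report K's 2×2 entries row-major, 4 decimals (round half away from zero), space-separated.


BᵀP = [-27.0000 -4.5000; 13.5000 2.2500]
S = R + BᵀPB = [2 0; 0 3] + [45.0000 -22.5000; -22.5000 11.2500] = [47.0000 -22.5000; -22.5000 14.2500]
BᵀPA = [117.0000 -67.5000; -58.5000 33.7500]
K = S⁻¹·BᵀPA = [2.1468 -1.2385; -0.7156 0.4128]
A−BK = [1.0092 -0.8899; -7.0092 5.8899]
AᵀP(A−BK) = [75.9633 -60.4404; -60.4404 48.7156]
P' = Q + AᵀP(A−BK) = [95.9633 -52.4404; -52.4404 52.7156]
tr(P') = 148.6789

2.1468 -1.2385 -0.7156 0.4128


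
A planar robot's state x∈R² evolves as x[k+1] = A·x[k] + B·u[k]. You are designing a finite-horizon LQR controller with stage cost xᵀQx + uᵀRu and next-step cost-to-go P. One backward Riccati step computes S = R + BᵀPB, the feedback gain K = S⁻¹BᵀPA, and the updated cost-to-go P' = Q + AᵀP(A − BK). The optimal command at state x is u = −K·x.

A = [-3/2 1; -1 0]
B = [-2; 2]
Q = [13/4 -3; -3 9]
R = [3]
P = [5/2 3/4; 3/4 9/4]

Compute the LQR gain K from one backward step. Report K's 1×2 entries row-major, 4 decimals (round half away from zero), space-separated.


BᵀP = [-3.5000 3.0000]
S = R + BᵀPB = [3] + [13.0000] = [16.0000]
BᵀPA = [2.2500 -3.5000]
K = S⁻¹·BᵀPA = [0.1406 -0.2188]
A−BK = [-1.2188 0.5625; -1.2813 0.4375]
AᵀP(A−BK) = [9.8086 -4.0078; -4.0078 1.7344]
P' = Q + AᵀP(A−BK) = [13.0586 -7.0078; -7.0078 10.7344]
tr(P') = 23.7930

0.1406 -0.2188


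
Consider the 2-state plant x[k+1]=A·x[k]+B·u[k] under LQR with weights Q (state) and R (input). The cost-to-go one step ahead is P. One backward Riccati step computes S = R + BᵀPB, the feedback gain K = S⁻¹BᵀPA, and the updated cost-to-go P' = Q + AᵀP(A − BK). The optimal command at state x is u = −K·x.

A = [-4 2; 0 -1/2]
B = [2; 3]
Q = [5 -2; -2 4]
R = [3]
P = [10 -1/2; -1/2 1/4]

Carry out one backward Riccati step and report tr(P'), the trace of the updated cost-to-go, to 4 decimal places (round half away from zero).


35.4315

BᵀP = [18.5000 -0.2500]
S = R + BᵀPB = [3] + [36.2500] = [39.2500]
BᵀPA = [-74.0000 37.1250]
K = S⁻¹·BᵀPA = [-1.8854 0.9459]
A−BK = [-0.2293 0.1083; 5.6561 -3.3376]
AᵀP(A−BK) = [20.4841 -11.0064; -11.0064 5.9475]
P' = Q + AᵀP(A−BK) = [25.4841 -13.0064; -13.0064 9.9475]
tr(P') = 35.4315


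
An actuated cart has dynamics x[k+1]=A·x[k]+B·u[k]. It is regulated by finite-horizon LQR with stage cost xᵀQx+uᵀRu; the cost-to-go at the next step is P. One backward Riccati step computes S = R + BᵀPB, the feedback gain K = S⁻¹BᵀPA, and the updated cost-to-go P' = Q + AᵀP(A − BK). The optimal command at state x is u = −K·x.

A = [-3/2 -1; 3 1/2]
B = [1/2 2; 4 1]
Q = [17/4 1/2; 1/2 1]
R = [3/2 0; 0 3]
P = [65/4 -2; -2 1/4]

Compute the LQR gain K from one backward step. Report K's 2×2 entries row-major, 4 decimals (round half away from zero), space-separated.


0.0314 0.0060 -0.9462 -0.5374

BᵀP = [0.1250 0.0000; 30.5000 -3.7500]
S = R + BᵀPB = [3/2 0; 0 3] + [0.0625 0.2500; 0.2500 57.2500] = [1.5625 0.2500; 0.2500 60.2500]
BᵀPA = [-0.1875 -0.1250; -57.0000 -32.3750]
K = S⁻¹·BᵀPA = [0.0314 0.0060; -0.9462 -0.5374]
A−BK = [0.3767 0.0717; 3.8206 1.0135]
AᵀP(A−BK) = [2.8857 1.6211; 1.6211 0.9159]
P' = Q + AᵀP(A−BK) = [7.1357 2.1211; 2.1211 1.9159]
tr(P') = 9.0516


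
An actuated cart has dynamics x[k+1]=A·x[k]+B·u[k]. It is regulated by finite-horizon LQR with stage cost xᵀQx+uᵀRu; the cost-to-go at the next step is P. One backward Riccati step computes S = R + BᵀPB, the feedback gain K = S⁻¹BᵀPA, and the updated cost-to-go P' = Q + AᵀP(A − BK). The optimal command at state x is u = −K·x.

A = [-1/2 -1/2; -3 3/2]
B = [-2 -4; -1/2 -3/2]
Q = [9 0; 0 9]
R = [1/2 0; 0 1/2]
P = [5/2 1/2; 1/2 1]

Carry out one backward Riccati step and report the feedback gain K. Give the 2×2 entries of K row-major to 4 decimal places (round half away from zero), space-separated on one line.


-0.6744 0.4767 0.6473 -0.2248

BᵀP = [-5.2500 -1.5000; -10.7500 -3.5000]
S = R + BᵀPB = [1/2 0; 0 1/2] + [11.2500 23.2500; 23.2500 48.2500] = [11.7500 23.2500; 23.2500 48.7500]
BᵀPA = [7.1250 0.3750; 15.8750 0.1250]
K = S⁻¹·BᵀPA = [-0.6744 0.4767; 0.6473 -0.2248]
A−BK = [0.7403 -0.4457; -2.3663 1.4012]
AᵀP(A−BK) = [5.6546 -3.3280; -3.3280 1.9743]
P' = Q + AᵀP(A−BK) = [14.6546 -3.3280; -3.3280 10.9743]
tr(P') = 25.6289


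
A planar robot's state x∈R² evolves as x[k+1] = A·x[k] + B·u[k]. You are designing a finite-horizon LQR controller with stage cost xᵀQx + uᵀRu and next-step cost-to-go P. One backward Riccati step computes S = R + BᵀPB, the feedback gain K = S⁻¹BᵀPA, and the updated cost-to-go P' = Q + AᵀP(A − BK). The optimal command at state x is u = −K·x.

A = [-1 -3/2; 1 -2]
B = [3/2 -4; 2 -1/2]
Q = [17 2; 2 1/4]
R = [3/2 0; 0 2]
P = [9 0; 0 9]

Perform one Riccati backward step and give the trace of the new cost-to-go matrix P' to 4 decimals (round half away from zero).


BᵀP = [13.5000 18.0000; -36.0000 -4.5000]
S = R + BᵀPB = [3/2 0; 0 2] + [56.2500 -63.0000; -63.0000 146.2500] = [57.7500 -63.0000; -63.0000 148.2500]
BᵀPA = [4.5000 -56.2500; 31.5000 63.0000]
K = S⁻¹·BᵀPA = [0.5774 -0.9516; 0.4578 0.0206]
A−BK = [-0.0347 0.0097; 0.0741 -0.0866]
AᵀP(A−BK) = [0.9796 -0.8661; -0.8661 1.4274]
P' = Q + AᵀP(A−BK) = [17.9796 1.1339; 1.1339 1.6774]
tr(P') = 19.6570

19.6570


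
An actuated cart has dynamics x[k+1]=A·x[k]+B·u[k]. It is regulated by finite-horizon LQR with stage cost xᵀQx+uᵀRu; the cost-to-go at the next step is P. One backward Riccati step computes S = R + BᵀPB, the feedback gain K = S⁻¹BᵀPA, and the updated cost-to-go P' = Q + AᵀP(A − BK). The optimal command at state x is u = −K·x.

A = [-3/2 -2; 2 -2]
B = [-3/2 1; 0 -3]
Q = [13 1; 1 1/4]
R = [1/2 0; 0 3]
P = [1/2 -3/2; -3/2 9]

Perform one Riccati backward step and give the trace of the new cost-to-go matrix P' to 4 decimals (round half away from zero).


16.4763

BᵀP = [-0.7500 2.2500; 5.0000 -28.5000]
S = R + BᵀPB = [1/2 0; 0 3] + [1.1250 -7.5000; -7.5000 90.5000] = [1.6250 -7.5000; -7.5000 93.5000]
BᵀPA = [5.6250 -3.0000; -64.5000 47.0000]
K = S⁻¹·BᵀPA = [0.4409 0.7524; -0.6545 0.5630]
A−BK = [-0.1842 -1.4344; 0.0366 -0.3109]
AᵀP(A−BK) = [1.4314 -0.9170; -0.9170 1.7949]
P' = Q + AᵀP(A−BK) = [14.4314 0.0830; 0.0830 2.0449]
tr(P') = 16.4763


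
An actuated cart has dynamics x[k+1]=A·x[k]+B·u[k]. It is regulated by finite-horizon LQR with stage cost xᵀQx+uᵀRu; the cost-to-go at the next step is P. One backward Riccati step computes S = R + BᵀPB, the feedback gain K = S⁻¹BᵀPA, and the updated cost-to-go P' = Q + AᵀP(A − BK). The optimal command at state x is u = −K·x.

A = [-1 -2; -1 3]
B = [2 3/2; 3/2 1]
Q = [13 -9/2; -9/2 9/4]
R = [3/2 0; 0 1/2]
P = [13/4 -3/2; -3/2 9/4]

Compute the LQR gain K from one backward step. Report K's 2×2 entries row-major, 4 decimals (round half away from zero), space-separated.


BᵀP = [4.2500 0.3750; 3.3750 0.0000]
S = R + BᵀPB = [3/2 0; 0 1/2] + [9.0625 6.7500; 6.7500 5.0625] = [10.5625 6.7500; 6.7500 5.5625]
BᵀPA = [-4.6250 -7.3750; -3.3750 -6.7500]
K = S⁻¹·BᵀPA = [-0.2233 0.3441; -0.3358 -1.6310]
A−BK = [-0.0497 -0.2416; -0.3293 4.1149]
AᵀP(A−BK) = [0.3340 -2.6633; -2.6633 42.7782]
P' = Q + AᵀP(A−BK) = [13.3340 -7.1633; -7.1633 45.0282]
tr(P') = 58.3622

-0.2233 0.3441 -0.3358 -1.6310


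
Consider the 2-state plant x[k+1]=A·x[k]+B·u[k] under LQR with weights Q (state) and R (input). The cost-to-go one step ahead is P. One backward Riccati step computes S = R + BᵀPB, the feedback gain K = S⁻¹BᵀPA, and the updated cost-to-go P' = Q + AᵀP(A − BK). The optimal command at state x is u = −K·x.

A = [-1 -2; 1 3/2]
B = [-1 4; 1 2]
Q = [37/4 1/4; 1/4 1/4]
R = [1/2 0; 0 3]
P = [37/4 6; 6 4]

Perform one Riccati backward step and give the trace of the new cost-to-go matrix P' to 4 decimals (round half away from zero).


BᵀP = [-3.2500 -2.0000; 49.0000 32.0000]
S = R + BᵀPB = [1/2 0; 0 3] + [1.2500 -17.0000; -17.0000 260.0000] = [1.7500 -17.0000; -17.0000 263.0000]
BᵀPA = [1.2500 3.5000; -17.0000 -50.0000]
K = S⁻¹·BᵀPA = [0.2321 0.4117; -0.0496 -0.1635]
A−BK = [-0.5693 -0.9343; 0.8672 1.4153]
AᵀP(A−BK) = [0.1161 0.2058; 0.2058 0.3839]
P' = Q + AᵀP(A−BK) = [9.3661 0.4558; 0.4558 0.6339]
tr(P') = 10.0000

10.0000


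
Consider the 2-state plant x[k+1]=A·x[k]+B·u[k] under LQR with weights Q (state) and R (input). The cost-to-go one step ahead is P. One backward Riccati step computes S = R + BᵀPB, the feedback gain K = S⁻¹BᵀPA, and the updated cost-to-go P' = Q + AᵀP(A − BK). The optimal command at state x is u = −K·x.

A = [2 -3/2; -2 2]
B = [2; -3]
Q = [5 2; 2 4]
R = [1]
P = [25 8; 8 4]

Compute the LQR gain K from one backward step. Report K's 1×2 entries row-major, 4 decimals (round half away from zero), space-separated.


BᵀP = [26.0000 4.0000]
S = R + BᵀPB = [1] + [40.0000] = [41.0000]
BᵀPA = [44.0000 -31.0000]
K = S⁻¹·BᵀPA = [1.0732 -0.7561]
A−BK = [-0.1463 0.0122; 1.2195 -0.2683]
AᵀP(A−BK) = [4.7805 -1.7317; -1.7317 0.8110]
P' = Q + AᵀP(A−BK) = [9.7805 0.2683; 0.2683 4.8110]
tr(P') = 14.5915

1.0732 -0.7561


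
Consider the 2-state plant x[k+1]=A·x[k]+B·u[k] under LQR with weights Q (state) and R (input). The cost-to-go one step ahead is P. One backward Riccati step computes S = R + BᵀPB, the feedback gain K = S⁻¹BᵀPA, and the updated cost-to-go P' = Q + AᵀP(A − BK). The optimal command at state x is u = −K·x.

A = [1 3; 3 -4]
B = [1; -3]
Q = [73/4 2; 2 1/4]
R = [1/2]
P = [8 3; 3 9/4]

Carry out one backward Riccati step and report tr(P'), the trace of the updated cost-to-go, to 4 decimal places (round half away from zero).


73.3953

BᵀP = [-1.0000 -3.7500]
S = R + BᵀPB = [1/2] + [10.2500] = [10.7500]
BᵀPA = [-12.2500 12.0000]
K = S⁻¹·BᵀPA = [-1.1395 1.1163]
A−BK = [2.1395 1.8837; -0.4186 -0.6512]
AᵀP(A−BK) = [32.2907 25.6744; 25.6744 22.6047]
P' = Q + AᵀP(A−BK) = [50.5407 27.6744; 27.6744 22.8547]
tr(P') = 73.3953


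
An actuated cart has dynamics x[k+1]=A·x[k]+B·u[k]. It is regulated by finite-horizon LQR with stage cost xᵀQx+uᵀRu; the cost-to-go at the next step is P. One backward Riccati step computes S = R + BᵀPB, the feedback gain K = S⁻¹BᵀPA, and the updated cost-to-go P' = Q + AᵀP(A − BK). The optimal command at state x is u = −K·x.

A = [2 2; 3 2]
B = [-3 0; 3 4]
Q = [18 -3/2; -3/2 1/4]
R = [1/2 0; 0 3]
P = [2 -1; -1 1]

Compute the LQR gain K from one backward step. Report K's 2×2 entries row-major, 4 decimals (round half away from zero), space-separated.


-0.3328 -0.3951 0.6308 0.4991

BᵀP = [-9.0000 6.0000; -4.0000 4.0000]
S = R + BᵀPB = [1/2 0; 0 3] + [45.0000 24.0000; 24.0000 16.0000] = [45.5000 24.0000; 24.0000 19.0000]
BᵀPA = [0.0000 -6.0000; 4.0000 0.0000]
K = S⁻¹·BᵀPA = [-0.3328 -0.3951; 0.6308 0.4991]
A−BK = [1.0017 0.8146; 1.4749 1.1889]
AᵀP(A−BK) = [2.4766 2.0035; 2.0035 1.6291]
P' = Q + AᵀP(A−BK) = [20.4766 0.5035; 0.5035 1.8791]
tr(P') = 22.3557
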